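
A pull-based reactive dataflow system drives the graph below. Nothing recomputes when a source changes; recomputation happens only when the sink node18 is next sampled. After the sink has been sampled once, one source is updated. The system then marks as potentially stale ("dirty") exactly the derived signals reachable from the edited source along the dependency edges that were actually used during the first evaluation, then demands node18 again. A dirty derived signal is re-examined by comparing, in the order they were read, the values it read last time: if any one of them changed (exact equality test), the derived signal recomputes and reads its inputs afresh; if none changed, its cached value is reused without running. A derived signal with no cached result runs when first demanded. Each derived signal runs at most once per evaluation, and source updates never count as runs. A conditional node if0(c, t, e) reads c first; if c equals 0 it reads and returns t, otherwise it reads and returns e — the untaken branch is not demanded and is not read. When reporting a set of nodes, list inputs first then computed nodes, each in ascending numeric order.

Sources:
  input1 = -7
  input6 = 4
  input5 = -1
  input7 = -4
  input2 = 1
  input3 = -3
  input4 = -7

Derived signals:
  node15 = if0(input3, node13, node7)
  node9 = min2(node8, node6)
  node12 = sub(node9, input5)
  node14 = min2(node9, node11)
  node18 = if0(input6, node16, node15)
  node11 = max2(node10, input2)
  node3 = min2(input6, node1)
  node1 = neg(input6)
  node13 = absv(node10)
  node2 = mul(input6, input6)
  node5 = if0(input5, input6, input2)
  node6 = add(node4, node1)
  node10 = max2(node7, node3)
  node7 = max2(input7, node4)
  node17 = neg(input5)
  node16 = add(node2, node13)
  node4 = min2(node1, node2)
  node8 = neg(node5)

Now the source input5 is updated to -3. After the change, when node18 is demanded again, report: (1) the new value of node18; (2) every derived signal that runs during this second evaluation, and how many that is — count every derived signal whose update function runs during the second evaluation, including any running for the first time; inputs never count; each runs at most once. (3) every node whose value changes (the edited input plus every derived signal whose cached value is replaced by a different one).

New value of node18: -4.
Derived signals that run: none — 0 in total.
Values that change: input5.
Key observation: input5 is never demanded by the output, so the edit triggers no recomputation at all.

First evaluation (everything demanded from the output):
  node1 = neg(4) = -4
  node2 = mul(4, 4) = 16
  node4 = min2(-4, 16) = -4
  node7 = max2(-4, -4) = -4
  node15 = if0(input3=-3 -> else branch node7) = -4
  node18 = if0(input6=4 -> else branch node15) = -4

Propagation after the edit:
  input5 feeds no computation that the output demands — nothing is marked dirty and nothing runs.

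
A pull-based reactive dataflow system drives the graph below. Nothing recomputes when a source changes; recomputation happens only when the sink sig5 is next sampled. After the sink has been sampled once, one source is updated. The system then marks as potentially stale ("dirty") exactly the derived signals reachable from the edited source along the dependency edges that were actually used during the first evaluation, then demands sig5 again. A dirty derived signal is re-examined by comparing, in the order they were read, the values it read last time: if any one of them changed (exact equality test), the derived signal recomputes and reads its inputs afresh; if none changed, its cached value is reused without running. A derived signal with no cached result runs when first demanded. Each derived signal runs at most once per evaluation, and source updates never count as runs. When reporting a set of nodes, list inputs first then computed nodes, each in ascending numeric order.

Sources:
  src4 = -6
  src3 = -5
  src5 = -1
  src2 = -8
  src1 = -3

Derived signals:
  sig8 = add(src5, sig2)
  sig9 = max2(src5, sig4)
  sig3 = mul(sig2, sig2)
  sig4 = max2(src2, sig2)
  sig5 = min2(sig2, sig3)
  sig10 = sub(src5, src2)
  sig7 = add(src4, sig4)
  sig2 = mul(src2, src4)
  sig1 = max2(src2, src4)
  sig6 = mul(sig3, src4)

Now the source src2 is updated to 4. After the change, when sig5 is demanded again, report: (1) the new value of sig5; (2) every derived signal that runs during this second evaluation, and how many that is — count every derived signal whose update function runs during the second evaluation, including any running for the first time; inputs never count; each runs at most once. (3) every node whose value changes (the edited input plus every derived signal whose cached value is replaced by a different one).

First evaluation (everything demanded from the output):
  sig2 = mul(-8, -6) = 48
  sig3 = mul(48, 48) = 2304
  sig5 = min2(48, 2304) = 48

Propagation after the edit:
  sig2: runs — src2 -8->4; result -24.
  sig3: runs — sig2 48->-24; sig2 48->-24; result 576.
  sig5: runs — sig2 48->-24; sig3 2304->576; result -24.

New value of sig5: -24.
Derived signals that run: sig2, sig3, sig5 — 3 in total.
Values that change: src2, sig2, sig3, sig5.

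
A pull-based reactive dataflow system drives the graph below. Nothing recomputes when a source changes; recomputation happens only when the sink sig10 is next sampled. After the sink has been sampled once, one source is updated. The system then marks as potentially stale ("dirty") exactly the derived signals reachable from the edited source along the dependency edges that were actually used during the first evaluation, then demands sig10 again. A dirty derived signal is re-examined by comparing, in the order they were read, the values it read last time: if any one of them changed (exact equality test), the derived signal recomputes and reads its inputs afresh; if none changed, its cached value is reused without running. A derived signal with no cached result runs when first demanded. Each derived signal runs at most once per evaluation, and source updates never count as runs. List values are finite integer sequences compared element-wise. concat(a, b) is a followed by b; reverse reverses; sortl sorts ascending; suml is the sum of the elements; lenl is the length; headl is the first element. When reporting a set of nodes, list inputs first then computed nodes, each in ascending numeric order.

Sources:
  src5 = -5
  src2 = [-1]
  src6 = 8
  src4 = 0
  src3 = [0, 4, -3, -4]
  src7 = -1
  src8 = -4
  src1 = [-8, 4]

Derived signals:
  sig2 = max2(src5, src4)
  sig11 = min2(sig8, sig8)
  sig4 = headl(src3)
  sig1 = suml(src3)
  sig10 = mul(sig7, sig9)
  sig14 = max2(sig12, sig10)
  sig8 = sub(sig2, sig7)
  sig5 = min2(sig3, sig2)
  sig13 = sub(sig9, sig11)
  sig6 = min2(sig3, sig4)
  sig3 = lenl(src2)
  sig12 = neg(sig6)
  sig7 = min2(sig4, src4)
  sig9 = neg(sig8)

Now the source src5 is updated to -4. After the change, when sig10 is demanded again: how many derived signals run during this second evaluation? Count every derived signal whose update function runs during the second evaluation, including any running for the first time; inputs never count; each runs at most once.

Derived signals that run: sig2 — 1 in total.
Key observation: the change is absorbed at sig2 — it re-runs but produces the same value, and the output's value is unchanged.

First evaluation (everything demanded from the output):
  sig2 = max2(-5, 0) = 0
  sig4 = headl([0, 4, -3, -4]) = 0
  sig7 = min2(0, 0) = 0
  sig8 = sub(0, 0) = 0
  sig9 = neg(0) = 0
  sig10 = mul(0, 0) = 0

Propagation after the edit:
  sig2: runs — src5 -5->-4; result 0 (same value as before).
  sig8: checked — values it read are unchanged (sig2 unchanged, sig7 unchanged); reused cached 0 without running.
  sig9: checked — values it read are unchanged (sig8 unchanged); reused cached 0 without running.
  sig10: checked — values it read are unchanged (sig7 unchanged, sig9 unchanged); reused cached 0 without running.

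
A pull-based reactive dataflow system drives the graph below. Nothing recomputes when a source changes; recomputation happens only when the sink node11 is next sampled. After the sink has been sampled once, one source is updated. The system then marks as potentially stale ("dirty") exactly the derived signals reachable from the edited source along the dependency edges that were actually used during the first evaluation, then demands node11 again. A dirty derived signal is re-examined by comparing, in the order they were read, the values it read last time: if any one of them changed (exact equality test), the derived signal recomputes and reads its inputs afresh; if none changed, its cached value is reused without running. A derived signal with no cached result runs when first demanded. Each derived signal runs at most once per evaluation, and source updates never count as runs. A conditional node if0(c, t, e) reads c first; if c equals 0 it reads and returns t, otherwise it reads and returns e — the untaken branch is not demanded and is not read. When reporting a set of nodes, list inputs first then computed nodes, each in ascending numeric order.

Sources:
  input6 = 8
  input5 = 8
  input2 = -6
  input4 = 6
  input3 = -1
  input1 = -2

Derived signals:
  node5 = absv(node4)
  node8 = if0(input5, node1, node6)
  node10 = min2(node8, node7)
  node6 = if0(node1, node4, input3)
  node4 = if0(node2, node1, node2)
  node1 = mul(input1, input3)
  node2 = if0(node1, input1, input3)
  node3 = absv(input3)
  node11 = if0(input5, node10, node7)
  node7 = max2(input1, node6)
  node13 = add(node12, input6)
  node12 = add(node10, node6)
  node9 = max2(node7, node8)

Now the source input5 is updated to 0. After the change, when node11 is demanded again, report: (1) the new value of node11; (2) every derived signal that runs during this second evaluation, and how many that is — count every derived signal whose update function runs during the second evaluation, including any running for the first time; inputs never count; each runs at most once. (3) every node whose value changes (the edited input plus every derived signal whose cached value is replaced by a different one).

New value of node11: -1.
Derived signals that run: node8, node10, node11 — 3 in total.
Values that change: input5.
Key observation: a condition flipped, so demand reaches new nodes — node8, node10 run for the first time.

First evaluation (everything demanded from the output):
  node1 = mul(-2, -1) = 2
  node6 = if0(node1=2 -> else branch input3) = -1
  node7 = max2(-2, -1) = -1
  node11 = if0(input5=8 -> else branch node7) = -1

Propagation after the edit:
  node8: demanded for the first time — runs, produces 2.
  node10: demanded for the first time — runs, produces -1.
  node11: runs — input5 8->0; result -1 (same value as before).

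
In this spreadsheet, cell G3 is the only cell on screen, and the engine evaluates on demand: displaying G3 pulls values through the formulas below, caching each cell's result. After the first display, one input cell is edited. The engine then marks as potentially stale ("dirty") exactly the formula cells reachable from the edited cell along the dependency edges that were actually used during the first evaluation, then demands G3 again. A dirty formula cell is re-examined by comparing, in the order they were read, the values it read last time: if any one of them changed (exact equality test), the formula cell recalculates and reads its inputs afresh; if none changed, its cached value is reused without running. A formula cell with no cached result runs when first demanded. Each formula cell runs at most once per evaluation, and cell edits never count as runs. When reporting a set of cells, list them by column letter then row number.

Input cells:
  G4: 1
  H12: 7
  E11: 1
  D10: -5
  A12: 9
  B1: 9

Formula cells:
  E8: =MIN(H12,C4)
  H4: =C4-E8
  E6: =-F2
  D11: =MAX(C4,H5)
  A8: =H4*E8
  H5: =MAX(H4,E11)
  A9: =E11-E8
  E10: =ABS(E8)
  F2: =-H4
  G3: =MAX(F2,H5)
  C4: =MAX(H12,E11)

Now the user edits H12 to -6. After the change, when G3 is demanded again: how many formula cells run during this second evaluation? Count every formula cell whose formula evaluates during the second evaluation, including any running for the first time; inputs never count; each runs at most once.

Run set: C4, E8, F2, G3, H4, H5 (6 run).

Initial pass — values computed on the first demand:
  C4 = MAX(7, 1) = 7
  E8 = MIN(7, 7) = 7
  H4 = 7 - 7 = 0
  F2 = -(0) = 0
  H5 = MAX(0, 1) = 1
  G3 = MAX(0, 1) = 1

Second demand — change propagation:
  C4: re-runs because H12 7->-6; new result 1.
  E8: re-runs because H12 7->-6; C4 7->1; new result -6.
  H4: re-runs because C4 7->1; E8 7->-6; new result 7.
  F2: re-runs because H4 0->7; new result -7.
  H5: re-runs because H4 0->7; new result 7.
  G3: re-runs because F2 0->-7; H5 1->7; new result 7.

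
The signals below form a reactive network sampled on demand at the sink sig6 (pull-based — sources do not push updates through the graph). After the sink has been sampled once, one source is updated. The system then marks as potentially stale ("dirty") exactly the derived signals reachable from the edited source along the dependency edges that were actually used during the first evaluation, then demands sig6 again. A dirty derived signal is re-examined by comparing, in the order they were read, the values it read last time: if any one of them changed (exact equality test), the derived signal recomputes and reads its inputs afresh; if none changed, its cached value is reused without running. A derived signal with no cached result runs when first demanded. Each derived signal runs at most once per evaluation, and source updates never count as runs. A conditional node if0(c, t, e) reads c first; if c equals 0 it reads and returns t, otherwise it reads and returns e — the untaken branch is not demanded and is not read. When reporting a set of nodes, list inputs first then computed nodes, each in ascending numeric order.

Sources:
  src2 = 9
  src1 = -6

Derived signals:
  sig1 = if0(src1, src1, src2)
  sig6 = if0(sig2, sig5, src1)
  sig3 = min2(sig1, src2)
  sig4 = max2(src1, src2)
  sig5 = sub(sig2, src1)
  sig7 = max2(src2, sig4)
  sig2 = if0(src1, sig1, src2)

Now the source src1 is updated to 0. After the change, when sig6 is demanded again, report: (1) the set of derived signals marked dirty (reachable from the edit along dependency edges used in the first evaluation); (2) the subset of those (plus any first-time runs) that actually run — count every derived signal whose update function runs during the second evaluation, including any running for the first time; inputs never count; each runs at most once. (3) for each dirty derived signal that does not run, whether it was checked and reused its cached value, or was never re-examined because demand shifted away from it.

Dirty set: sig2, sig6.
Run set: sig1, sig2, sig5, sig6 (4 run).
All dirty derived signals ended up running.
The important point: the flipped condition pulls in fresh nodes; sig1, sig5 run for the first time.

Initial pass — values computed on the first demand:
  sig2 = if0(src1=-6 -> else branch src2) = 9
  sig6 = if0(sig2=9 -> else branch src1) = -6

Second demand — change propagation:
  sig1: newly demanded (no cache) — executes and yields 0.
  sig2: re-runs because src1 -6->0; new result 0.
  sig5: newly demanded (no cache) — executes and yields 0.
  sig6: re-runs because sig2 9->0; src1 -6->0; new result 0.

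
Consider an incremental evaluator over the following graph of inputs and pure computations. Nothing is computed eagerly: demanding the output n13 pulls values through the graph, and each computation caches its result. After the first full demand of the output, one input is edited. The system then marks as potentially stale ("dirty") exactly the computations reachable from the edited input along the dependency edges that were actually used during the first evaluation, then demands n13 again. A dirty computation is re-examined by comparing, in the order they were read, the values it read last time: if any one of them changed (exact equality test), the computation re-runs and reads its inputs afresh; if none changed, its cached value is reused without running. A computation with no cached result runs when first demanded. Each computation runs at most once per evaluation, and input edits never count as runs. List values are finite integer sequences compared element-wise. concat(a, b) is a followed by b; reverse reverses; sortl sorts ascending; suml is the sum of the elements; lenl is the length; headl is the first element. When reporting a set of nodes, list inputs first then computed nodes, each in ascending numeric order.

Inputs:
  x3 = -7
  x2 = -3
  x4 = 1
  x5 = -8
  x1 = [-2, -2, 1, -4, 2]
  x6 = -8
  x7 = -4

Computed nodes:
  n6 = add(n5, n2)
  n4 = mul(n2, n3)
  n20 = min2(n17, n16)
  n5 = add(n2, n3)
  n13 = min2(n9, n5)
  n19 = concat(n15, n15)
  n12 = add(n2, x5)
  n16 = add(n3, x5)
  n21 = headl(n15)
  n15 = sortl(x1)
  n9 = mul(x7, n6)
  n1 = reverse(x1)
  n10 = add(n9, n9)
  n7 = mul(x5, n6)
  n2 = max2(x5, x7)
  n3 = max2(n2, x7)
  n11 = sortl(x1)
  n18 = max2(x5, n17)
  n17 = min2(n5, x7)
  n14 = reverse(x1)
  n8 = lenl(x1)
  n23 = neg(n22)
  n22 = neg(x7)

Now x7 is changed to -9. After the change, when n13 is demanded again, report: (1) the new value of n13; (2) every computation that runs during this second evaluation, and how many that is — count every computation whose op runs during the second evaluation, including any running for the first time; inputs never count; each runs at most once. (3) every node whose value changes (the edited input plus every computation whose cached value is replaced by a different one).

Initial pass — values computed on the first demand:
  n2 = max2(-8, -4) = -4
  n3 = max2(-4, -4) = -4
  n5 = add(-4, -4) = -8
  n6 = add(-8, -4) = -12
  n9 = mul(-4, -12) = 48
  n13 = min2(48, -8) = -8

Second demand — change propagation:
  n2: re-runs because x7 -4->-9; new result -8.
  n3: re-runs because n2 -4->-8; x7 -4->-9; new result -8.
  n5: re-runs because n2 -4->-8; n3 -4->-8; new result -16.
  n6: re-runs because n5 -8->-16; n2 -4->-8; new result -24.
  n9: re-runs because x7 -4->-9; n6 -12->-24; new result 216.
  n13: re-runs because n9 48->216; n5 -8->-16; new result -16.

n13 now evaluates to -16.
Run set: n2, n3, n5, n6, n9, n13 (6 run).
Changed values: x7, n2, n3, n5, n6, n9, n13.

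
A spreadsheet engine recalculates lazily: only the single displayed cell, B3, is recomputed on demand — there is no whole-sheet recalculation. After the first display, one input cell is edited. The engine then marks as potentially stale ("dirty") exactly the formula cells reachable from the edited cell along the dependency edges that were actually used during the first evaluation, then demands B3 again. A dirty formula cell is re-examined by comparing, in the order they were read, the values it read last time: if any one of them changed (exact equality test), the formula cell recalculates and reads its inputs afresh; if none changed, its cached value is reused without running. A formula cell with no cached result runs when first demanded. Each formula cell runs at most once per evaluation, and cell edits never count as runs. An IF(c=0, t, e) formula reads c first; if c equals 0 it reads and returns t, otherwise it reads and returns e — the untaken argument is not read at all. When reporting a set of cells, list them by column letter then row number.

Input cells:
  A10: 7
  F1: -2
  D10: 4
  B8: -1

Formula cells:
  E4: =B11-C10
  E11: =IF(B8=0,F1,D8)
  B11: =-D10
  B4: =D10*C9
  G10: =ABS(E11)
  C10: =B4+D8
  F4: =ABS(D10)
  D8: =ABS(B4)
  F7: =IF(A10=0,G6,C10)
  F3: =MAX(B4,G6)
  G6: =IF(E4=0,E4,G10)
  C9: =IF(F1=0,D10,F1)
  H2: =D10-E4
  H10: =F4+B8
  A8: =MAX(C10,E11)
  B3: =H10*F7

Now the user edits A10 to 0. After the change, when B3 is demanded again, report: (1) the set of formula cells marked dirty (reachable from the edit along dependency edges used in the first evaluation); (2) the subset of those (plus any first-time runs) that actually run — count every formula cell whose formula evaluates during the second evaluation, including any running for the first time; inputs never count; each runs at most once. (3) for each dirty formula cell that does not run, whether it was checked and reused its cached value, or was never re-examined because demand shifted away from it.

Marked dirty: B3, F7.
Formula cells that run: B3, B11, E4, E11, F7, G6, G10 — 7 in total.
Every dirty formula cell ran.
Key observation: a condition flipped, so demand reaches new nodes — B11, E4, E11, G6, G10 run for the first time.

First evaluation (everything demanded from the output):
  C9 = IF(F1=0: F1=-2 -> else branch F1) = -2
  B4 = 4 * -2 = -8
  D8 = ABS(-8) = 8
  C10 = -8 + 8 = 0
  F4 = ABS(4) = 4
  F7 = IF(A10=0: A10=7 -> else branch C10) = 0
  H10 = 4 + -1 = 3
  B3 = 3 * 0 = 0

Propagation after the edit:
  B11: demanded for the first time — runs, produces -4.
  E4: demanded for the first time — runs, produces -4.
  E11: demanded for the first time — runs, produces 8.
  G10: demanded for the first time — runs, produces 8.
  G6: demanded for the first time — runs, produces 8.
  F7: runs — A10 7->0; result 8.
  B3: runs — F7 0->8; result 24.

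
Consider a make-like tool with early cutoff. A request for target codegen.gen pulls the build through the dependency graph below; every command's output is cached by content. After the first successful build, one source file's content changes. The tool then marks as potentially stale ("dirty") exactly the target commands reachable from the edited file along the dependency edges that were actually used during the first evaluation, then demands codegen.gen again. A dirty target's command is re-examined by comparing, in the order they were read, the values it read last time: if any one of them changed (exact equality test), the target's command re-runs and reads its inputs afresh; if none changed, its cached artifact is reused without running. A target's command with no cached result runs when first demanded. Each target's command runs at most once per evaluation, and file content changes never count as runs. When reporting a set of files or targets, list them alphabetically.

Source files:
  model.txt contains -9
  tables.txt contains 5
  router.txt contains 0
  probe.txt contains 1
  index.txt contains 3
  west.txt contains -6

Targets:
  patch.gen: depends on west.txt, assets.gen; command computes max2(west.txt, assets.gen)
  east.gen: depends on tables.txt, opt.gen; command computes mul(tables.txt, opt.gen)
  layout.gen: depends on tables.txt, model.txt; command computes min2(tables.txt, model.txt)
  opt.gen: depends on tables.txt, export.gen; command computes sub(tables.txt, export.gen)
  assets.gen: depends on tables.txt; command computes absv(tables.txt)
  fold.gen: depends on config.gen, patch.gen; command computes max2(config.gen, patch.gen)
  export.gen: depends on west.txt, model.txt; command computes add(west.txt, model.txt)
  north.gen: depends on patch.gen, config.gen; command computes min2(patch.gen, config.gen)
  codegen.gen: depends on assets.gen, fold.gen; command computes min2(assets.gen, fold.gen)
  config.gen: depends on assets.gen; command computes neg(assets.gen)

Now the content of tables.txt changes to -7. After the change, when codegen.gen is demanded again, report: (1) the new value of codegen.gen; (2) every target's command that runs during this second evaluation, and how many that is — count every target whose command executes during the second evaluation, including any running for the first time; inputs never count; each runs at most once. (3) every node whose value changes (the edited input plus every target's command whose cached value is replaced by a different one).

First demand of the output computes:
  assets.gen = absv(5) = 5
  config.gen = neg(5) = -5
  patch.gen = max2(-6, 5) = 5
  fold.gen = max2(-5, 5) = 5
  codegen.gen = min2(5, 5) = 5

After the edit, cleaning proceeds:
  assets.gen: a read changed (tables.txt 5->-7) — executes, giving 7.
  config.gen: a read changed (assets.gen 5->7) — executes, giving -7.
  patch.gen: a read changed (assets.gen 5->7) — executes, giving 7.
  fold.gen: a read changed (config.gen -5->-7; patch.gen 5->7) — executes, giving 7.
  codegen.gen: a read changed (assets.gen 5->7; fold.gen 5->7) — executes, giving 7.

Demanding codegen.gen again yields 7.
5 target commands run: assets.gen, codegen.gen, config.gen, fold.gen, patch.gen.
The nodes whose values change: assets.gen, codegen.gen, config.gen, fold.gen, patch.gen, tables.txt.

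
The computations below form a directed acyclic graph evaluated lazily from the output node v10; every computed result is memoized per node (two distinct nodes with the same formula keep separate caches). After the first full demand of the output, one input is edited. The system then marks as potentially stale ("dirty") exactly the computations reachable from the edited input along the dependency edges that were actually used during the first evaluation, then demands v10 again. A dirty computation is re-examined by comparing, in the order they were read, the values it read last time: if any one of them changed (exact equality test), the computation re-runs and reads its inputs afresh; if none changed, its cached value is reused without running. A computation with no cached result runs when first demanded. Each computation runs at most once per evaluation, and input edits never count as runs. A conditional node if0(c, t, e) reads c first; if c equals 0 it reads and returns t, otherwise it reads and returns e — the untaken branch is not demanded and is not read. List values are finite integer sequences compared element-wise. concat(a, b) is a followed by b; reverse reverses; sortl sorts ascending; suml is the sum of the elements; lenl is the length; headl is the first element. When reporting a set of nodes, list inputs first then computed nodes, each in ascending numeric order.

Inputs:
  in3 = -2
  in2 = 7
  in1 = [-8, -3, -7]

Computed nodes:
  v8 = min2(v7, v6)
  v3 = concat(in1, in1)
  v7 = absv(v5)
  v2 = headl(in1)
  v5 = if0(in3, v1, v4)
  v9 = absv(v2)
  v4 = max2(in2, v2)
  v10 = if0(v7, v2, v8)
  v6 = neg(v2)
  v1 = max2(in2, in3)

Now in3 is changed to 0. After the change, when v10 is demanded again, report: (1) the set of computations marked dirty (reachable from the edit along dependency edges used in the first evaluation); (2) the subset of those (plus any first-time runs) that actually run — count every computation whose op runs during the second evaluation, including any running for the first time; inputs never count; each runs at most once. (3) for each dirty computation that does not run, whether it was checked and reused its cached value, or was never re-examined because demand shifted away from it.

The edit dirties: v5, v7, v8, v10.
2 computations run: v1, v5.
Cache hits after checking: v7, v8, v10.
Note the branch switch — v1 had no cache and runs now for the first time.

First demand of the output computes:
  v2 = headl([-8, -3, -7]) = -8
  v4 = max2(7, -8) = 7
  v5 = if0(in3=-2 -> else branch v4) = 7
  v6 = neg(-8) = 8
  v7 = absv(7) = 7
  v8 = min2(7, 8) = 7
  v10 = if0(v7=7 -> else branch v8) = 7

After the edit, cleaning proceeds:
  v1: had never run; runs now, result 7.
  v5: a read changed (in3 -2->0) — executes, giving 7 — identical to its old value.
  v7: dirty, but its reads are unchanged (v5 unchanged); cached 7 stands.
  v8: dirty, but its reads are unchanged (v7 unchanged, v6 unchanged); cached 7 stands.
  v10: dirty, but its reads are unchanged (v7 unchanged, v8 unchanged); cached 7 stands.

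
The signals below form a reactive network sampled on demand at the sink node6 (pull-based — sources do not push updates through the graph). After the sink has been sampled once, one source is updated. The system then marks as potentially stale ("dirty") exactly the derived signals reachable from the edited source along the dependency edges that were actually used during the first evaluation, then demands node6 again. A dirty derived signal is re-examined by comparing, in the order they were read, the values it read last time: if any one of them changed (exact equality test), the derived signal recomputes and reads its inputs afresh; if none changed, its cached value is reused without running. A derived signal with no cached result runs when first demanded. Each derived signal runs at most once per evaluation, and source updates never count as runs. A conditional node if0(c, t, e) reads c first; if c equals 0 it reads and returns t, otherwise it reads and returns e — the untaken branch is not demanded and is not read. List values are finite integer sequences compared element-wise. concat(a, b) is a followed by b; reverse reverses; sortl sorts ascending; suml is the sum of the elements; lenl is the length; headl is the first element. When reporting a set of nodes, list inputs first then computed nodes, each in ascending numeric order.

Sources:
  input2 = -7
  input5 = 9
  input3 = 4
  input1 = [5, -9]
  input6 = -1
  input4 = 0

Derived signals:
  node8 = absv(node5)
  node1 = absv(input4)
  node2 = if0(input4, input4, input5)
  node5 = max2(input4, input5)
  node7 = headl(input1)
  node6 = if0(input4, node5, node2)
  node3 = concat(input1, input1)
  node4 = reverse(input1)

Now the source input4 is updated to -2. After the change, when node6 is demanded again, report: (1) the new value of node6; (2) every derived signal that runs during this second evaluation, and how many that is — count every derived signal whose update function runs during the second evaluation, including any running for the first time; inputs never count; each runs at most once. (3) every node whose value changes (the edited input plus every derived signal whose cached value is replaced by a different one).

node6 now evaluates to 9.
Run set: node2, node6 (2 run).
Changed values: input4.
The important point: the flipped condition redirects demand; node5 is left stale, never re-checked.

Initial pass — values computed on the first demand:
  node5 = max2(0, 9) = 9
  node6 = if0(input4=0 -> then branch node5) = 9

Second demand — change propagation:
  node2: newly demanded (no cache) — executes and yields 9.
  node5: dirty yet unreached — the second evaluation never asks for it.
  node6: re-runs because input4 0->-2; new result 9 (unchanged).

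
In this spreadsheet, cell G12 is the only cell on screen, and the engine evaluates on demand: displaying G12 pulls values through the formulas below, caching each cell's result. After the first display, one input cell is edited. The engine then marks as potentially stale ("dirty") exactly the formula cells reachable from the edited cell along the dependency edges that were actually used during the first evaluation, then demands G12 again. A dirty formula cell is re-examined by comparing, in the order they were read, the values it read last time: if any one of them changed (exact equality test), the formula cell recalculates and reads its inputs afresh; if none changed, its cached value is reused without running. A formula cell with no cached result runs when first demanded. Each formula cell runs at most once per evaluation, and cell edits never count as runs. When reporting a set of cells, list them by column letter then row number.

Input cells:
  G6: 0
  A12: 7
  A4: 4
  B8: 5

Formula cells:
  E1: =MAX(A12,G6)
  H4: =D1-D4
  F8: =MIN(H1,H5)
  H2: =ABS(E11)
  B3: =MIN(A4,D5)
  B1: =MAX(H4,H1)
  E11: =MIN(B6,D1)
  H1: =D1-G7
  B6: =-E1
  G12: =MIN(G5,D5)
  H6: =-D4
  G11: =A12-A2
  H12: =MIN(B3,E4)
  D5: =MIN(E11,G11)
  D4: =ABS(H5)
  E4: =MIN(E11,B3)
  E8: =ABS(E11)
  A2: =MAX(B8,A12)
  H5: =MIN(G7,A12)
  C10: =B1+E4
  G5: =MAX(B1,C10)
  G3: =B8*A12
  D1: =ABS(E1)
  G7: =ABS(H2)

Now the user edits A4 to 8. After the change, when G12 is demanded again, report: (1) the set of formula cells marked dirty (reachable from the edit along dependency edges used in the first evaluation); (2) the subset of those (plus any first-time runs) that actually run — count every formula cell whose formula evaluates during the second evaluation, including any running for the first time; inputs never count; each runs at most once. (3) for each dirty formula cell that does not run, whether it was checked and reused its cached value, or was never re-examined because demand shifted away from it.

Dirty set: B3, C10, E4, G5, G12.
Run set: B3 (1 run).
Re-examined without running (cache reused): C10, E4, G5, G12.
The important point: B3 recomputes to an identical value, and the output ends up unchanged.

Initial pass — values computed on the first demand:
  A2 = MAX(5, 7) = 7
  E1 = MAX(7, 0) = 7
  B6 = -(7) = -7
  D1 = ABS(7) = 7
  E11 = MIN(-7, 7) = -7
  G11 = 7 - 7 = 0
  D5 = MIN(-7, 0) = -7
  B3 = MIN(4, -7) = -7
  E4 = MIN(-7, -7) = -7
  H2 = ABS(-7) = 7
  G7 = ABS(7) = 7
  H1 = 7 - 7 = 0
  H5 = MIN(7, 7) = 7
  D4 = ABS(7) = 7
  H4 = 7 - 7 = 0
  B1 = MAX(0, 0) = 0
  C10 = 0 + -7 = -7
  G5 = MAX(0, -7) = 0
  G12 = MIN(0, -7) = -7

Second demand — change propagation:
  B3: re-runs because A4 4->8; new result -7 (unchanged).
  E4: re-examined; everything it read last time is the same (E11 unchanged, B3 unchanged) — cache -7 kept, no run.
  C10: re-examined; everything it read last time is the same (B1 unchanged, E4 unchanged) — cache -7 kept, no run.
  G5: re-examined; everything it read last time is the same (B1 unchanged, C10 unchanged) — cache 0 kept, no run.
  G12: re-examined; everything it read last time is the same (G5 unchanged, D5 unchanged) — cache -7 kept, no run.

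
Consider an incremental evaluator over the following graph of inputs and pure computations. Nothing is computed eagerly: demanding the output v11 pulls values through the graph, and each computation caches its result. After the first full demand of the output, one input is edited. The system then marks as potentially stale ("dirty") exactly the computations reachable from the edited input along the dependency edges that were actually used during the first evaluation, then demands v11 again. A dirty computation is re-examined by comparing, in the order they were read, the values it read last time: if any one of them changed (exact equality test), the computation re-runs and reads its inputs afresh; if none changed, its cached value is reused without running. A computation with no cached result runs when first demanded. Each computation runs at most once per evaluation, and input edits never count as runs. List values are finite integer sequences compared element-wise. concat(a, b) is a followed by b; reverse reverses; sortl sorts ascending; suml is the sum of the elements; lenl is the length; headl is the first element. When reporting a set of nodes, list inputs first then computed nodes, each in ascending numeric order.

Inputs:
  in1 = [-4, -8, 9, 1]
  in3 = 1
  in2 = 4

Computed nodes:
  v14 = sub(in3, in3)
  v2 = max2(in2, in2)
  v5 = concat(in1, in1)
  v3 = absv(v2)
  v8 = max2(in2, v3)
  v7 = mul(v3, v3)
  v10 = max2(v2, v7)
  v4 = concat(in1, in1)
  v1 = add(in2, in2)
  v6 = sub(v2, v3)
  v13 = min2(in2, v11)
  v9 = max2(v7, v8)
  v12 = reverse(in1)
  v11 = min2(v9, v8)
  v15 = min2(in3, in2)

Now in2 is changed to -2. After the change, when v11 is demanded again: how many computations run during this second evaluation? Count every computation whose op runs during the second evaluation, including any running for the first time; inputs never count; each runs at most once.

Initial pass — values computed on the first demand:
  v2 = max2(4, 4) = 4
  v3 = absv(4) = 4
  v7 = mul(4, 4) = 16
  v8 = max2(4, 4) = 4
  v9 = max2(16, 4) = 16
  v11 = min2(16, 4) = 4

Second demand — change propagation:
  v2: re-runs because in2 4->-2; in2 4->-2; new result -2.
  v3: re-runs because v2 4->-2; new result 2.
  v7: re-runs because v3 4->2; v3 4->2; new result 4.
  v8: re-runs because in2 4->-2; v3 4->2; new result 2.
  v9: re-runs because v7 16->4; v8 4->2; new result 4.
  v11: re-runs because v9 16->4; v8 4->2; new result 2.

Run set: v2, v3, v7, v8, v9, v11 (6 run).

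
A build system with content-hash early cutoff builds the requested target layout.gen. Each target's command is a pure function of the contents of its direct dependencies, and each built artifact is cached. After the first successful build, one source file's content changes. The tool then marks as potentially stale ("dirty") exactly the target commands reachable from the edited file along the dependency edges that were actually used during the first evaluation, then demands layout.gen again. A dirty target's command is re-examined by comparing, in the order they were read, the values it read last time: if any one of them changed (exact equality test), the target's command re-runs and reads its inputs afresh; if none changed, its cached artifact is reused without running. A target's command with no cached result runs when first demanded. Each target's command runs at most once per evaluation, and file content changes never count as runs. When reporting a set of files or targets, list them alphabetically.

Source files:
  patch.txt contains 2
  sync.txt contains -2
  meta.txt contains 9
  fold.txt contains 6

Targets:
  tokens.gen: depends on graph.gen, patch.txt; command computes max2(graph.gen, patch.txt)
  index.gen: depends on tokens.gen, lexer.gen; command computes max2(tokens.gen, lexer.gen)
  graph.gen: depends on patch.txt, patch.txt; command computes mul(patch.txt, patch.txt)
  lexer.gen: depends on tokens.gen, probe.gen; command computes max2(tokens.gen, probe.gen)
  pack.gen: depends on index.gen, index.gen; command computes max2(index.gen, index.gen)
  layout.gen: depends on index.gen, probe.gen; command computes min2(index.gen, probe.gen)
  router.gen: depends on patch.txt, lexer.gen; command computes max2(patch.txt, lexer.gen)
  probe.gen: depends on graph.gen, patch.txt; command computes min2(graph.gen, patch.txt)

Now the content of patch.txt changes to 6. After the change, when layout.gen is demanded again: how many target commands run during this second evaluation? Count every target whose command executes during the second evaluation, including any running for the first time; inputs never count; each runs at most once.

First evaluation (everything demanded from the output):
  graph.gen = mul(2, 2) = 4
  probe.gen = min2(4, 2) = 2
  tokens.gen = max2(4, 2) = 4
  lexer.gen = max2(4, 2) = 4
  index.gen = max2(4, 4) = 4
  layout.gen = min2(4, 2) = 2

Propagation after the edit:
  graph.gen: runs — patch.txt 2->6; patch.txt 2->6; result 36.
  probe.gen: runs — graph.gen 4->36; patch.txt 2->6; result 6.
  tokens.gen: runs — graph.gen 4->36; patch.txt 2->6; result 36.
  lexer.gen: runs — tokens.gen 4->36; probe.gen 2->6; result 36.
  index.gen: runs — tokens.gen 4->36; lexer.gen 4->36; result 36.
  layout.gen: runs — index.gen 4->36; probe.gen 2->6; result 6.

Target commands that run: graph.gen, index.gen, layout.gen, lexer.gen, probe.gen, tokens.gen — 6 in total.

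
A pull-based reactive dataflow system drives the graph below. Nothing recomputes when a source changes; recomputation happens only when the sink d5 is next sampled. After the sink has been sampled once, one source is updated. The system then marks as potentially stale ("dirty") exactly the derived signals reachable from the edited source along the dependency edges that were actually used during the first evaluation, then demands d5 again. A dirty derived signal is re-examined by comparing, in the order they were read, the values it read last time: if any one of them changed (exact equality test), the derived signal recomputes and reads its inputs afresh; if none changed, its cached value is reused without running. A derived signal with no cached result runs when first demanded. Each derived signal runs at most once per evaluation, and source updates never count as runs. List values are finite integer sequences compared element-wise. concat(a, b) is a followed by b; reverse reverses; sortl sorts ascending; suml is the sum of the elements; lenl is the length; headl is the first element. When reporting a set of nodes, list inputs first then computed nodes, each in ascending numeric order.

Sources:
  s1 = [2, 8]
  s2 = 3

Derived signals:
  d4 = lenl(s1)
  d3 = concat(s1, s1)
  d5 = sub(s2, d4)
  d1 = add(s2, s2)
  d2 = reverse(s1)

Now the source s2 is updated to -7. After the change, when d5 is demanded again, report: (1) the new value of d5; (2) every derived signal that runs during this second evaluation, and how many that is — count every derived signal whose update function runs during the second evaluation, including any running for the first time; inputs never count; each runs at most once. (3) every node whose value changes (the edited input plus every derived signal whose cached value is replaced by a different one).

First evaluation (everything demanded from the output):
  d4 = lenl([2, 8]) = 2
  d5 = sub(3, 2) = 1

Propagation after the edit:
  d5: runs — s2 3->-7; result -9.

New value of d5: -9.
Derived signals that run: d5 — 1 in total.
Values that change: s2, d5.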